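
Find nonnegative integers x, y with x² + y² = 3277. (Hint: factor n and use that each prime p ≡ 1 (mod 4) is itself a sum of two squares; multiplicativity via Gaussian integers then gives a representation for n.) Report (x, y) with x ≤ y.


Step 1: Factor n = 3277 = 29 · 113.
Step 2: Check the mod-4 condition on each prime factor: 29 ≡ 1 (mod 4), exponent 1; 113 ≡ 1 (mod 4), exponent 1.
All primes ≡ 3 (mod 4) appear to even exponent (or don't appear), so by the two-squares theorem n IS expressible as a sum of two squares.
Step 3: Build a representation. Here n = 29 · 113 is a product of primes ≡ 1 (mod 4). Each prime p ≡ 1 (mod 4) is itself a sum of two squares; find a² by testing p − a² for a perfect square:
  29: 29 − 1² = 28, 29 − 2² = 25 = 5² ⇒ 29 = 2² + 5².
  113: 113 − 1² = 112, 113 − 2² = 109, 113 − 3² = 104, 113 − 4² = 97, 113 − 5² = 88, 113 − 6² = 77, 113 − 7² = 64 = 8² ⇒ 113 = 7² + 8².
  Combine using the Brahmagupta–Fibonacci identity (a² + b²)(c² + d²) = (ac − bd)² + (ad + bc)² = (ac + bd)² + (ad − bc)²:
  29 · 113 = 3277: from (2² + 5²)(7² + 8²), take (2·7 − 5·8, 2·8 + 5·7) = (14 − 40, 16 + 35) = (-26, 51); dropping signs (only squares matter) gives (26, 51); check 26² + 51² = 676 + 2601 = 3277 ✓.
Step 4: Order so x ≤ y and verify: 26² + 51² = 676 + 2601 = 3277 = n. ✓

n = 3277 = 26² + 51² (one valid representation with x ≤ y).


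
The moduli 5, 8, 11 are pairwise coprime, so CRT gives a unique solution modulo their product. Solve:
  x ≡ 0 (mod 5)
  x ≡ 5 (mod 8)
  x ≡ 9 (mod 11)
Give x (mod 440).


Moduli 5, 8, 11 are pairwise coprime; by CRT there is a unique solution modulo M = 5 · 8 · 11 = 440.
Solve pairwise, accumulating the modulus:
  Start with x ≡ 0 (mod 5).
  Combine with x ≡ 5 (mod 8): since gcd(5, 8) = 1, we get a unique residue mod 40.
    Write x = 0 + 5·t and substitute into x ≡ 5 (mod 8): 5·t ≡ 5 − 0 = 5 (mod 8).
    The inverse of 5 mod 8 is 5 (since 5·5 = 25 = 3·8 + 1), so t ≡ 5·5 = 25 ≡ 1 (mod 8).
    Then x = 0 + 5·1 = 5, valid modulo lcm(5, 8) = 40: x ≡ 5 (mod 40).
  Combine with x ≡ 9 (mod 11): since gcd(40, 11) = 1, we get a unique residue mod 440.
    Write x = 5 + 40·t and substitute into x ≡ 9 (mod 11): 40·t ≡ 9 − 5 = 4 (mod 11).
    Reduce coefficients mod 11: 7·t ≡ 4 (mod 11).
    The inverse of 7 mod 11 is 8 (since 7·8 = 56 = 5·11 + 1), so t ≡ 8·4 = 32 ≡ 10 (mod 11).
    Then x = 5 + 40·10 = 405, valid modulo lcm(40, 11) = 440: x ≡ 405 (mod 440).
Verify: 405 mod 5 = 0 ✓, 405 mod 8 = 5 ✓, 405 mod 11 = 9 ✓.

x ≡ 405 (mod 440).


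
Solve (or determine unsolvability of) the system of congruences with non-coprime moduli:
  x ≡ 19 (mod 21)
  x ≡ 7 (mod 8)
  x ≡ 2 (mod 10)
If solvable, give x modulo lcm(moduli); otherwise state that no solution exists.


Moduli 21, 8, 10 are not pairwise coprime, so CRT works modulo lcm(m_i) when all pairwise compatibility conditions hold.
Pairwise compatibility: gcd(m_i, m_j) must divide a_i - a_j for every pair.
Merge one congruence at a time:
  Start: x ≡ 19 (mod 21).
  Combine with x ≡ 7 (mod 8): gcd(21, 8) = 1; 7 - 19 = -12, which IS divisible by 1, so compatible.
    Write x = 19 + 21·t and substitute into x ≡ 7 (mod 8): 21·t ≡ 7 − 19 = -12 (mod 8).
    Reduce coefficients mod 8: 5·t ≡ 4 (mod 8).
    The inverse of 5 mod 8 is 5 (since 5·5 = 25 = 3·8 + 1), so t ≡ 5·4 = 20 ≡ 4 (mod 8).
    Then x = 19 + 21·4 = 103, valid modulo lcm(21, 8) = 168: x ≡ 103 (mod 168).
  Combine with x ≡ 2 (mod 10): gcd(168, 10) = 2, and 2 - 103 = -101 is NOT divisible by 2.
    ⇒ system is inconsistent (no integer solution).

No solution (the system is inconsistent).


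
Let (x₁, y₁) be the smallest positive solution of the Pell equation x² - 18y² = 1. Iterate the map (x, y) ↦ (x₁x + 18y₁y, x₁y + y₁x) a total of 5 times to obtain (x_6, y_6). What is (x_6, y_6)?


Step 1: Find the fundamental solution (x₁, y₁) of x² - 18y² = 1.
  Expand √18 as a continued fraction. a₀ = ⌊√18⌋ = 4; iterate m_{k+1} = d_k·a_k − m_k, d_{k+1} = (18 − m_{k+1}²)/d_k, a_{k+1} = ⌊(a₀ + m_{k+1})/d_{k+1}⌋ (starting m₀ = 0, d₀ = 1), with convergents p_k = a_k·p_{k-1} + p_{k-2}, q_k = a_k·q_{k-1} + q_{k-2} (p₋₁ = 1, q₋₁ = 0):
  k = 0: a₀ = 4; p₀/q₀ = 4/1; p₀² − 18·q₀² = 16 − 18 = -2.
  k = 1: m = 4, d = 2, a = ⌊(4 + 4)/2⌋ = 4; p/q = (4·4 + 1)/(4·1 + 0) = 17/4; p² − 18·q² = 289 − 288 = 1.
  The first convergent with p² − 18·q² = 1 gives the fundamental solution (x₁, y₁) = (17, 4).
Step 2: Apply the recurrence (x_{n+1}, y_{n+1}) = (x₁x_n + 18y₁y_n, x₁y_n + y₁x_n) repeatedly.
  From (x_1, y_1) = (17, 4): x_2 = 17·17 + 18·4·4 = 577; y_2 = 17·4 + 4·17 = 136.
  From (x_2, y_2) = (577, 136): x_3 = 17·577 + 18·4·136 = 19601; y_3 = 17·136 + 4·577 = 4620.
  From (x_3, y_3) = (19601, 4620): x_4 = 17·19601 + 18·4·4620 = 665857; y_4 = 17·4620 + 4·19601 = 156944.
  From (x_4, y_4) = (665857, 156944): x_5 = 17·665857 + 18·4·156944 = 22619537; y_5 = 17·156944 + 4·665857 = 5331476.
  From (x_5, y_5) = (22619537, 5331476): x_6 = 17·22619537 + 18·4·5331476 = 768398401; y_6 = 17·5331476 + 4·22619537 = 181113240.
Step 3: Verify x_6² - 18·y_6² = 590436102659356801 - 590436102659356800 = 1 (should be 1). ✓

(x_1, y_1) = (17, 4); (x_6, y_6) = (768398401, 181113240).


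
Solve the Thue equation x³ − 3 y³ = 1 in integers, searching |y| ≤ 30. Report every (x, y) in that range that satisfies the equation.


The equation is x³ - 3y³ = 1. For fixed y, x³ = 3·y³ + 1, so a solution requires the RHS to be a perfect cube.
Strategy: iterate y from -30 to 30, compute RHS = 3·y³ + 1, and check whether it is a (positive or negative) perfect cube.
Check small values of y:
  y = 0: RHS = 1 = (1)³ ⇒ x = 1 works.
  y = 1: RHS = 4 is not a perfect cube.
  y = -1: RHS = -2 is not a perfect cube.
  y = 2: RHS = 25 is not a perfect cube.
  y = -2: RHS = -23 is not a perfect cube.
  y = 3: RHS = 82 is not a perfect cube.
  y = -3: RHS = -80 is not a perfect cube.
Continuing the search up to |y| = 30 finds no further solutions beyond those listed.
Collected solutions: (1, 0).

Solutions (with |y| ≤ 30): (1, 0).


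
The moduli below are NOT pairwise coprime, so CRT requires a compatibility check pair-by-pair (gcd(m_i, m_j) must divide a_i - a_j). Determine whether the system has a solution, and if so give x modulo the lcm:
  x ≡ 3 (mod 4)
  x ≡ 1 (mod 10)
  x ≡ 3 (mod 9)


Moduli 4, 10, 9 are not pairwise coprime, so CRT works modulo lcm(m_i) when all pairwise compatibility conditions hold.
Pairwise compatibility: gcd(m_i, m_j) must divide a_i - a_j for every pair.
Merge one congruence at a time:
  Start: x ≡ 3 (mod 4).
  Combine with x ≡ 1 (mod 10): gcd(4, 10) = 2; 1 - 3 = -2, which IS divisible by 2, so compatible.
    Write x = 3 + 4·t and substitute into x ≡ 1 (mod 10): 4·t ≡ 1 − 3 = -2 (mod 10).
    Divide the congruence (and modulus) by g = 2: 2·t ≡ -1 (mod 5).
    Reduce coefficients mod 5: 2·t ≡ 4 (mod 5).
    The inverse of 2 mod 5 is 3 (since 2·3 = 6 = 1·5 + 1), so t ≡ 3·4 = 12 ≡ 2 (mod 5).
    Then x = 3 + 4·2 = 11, valid modulo lcm(4, 10) = 20: x ≡ 11 (mod 20).
  Combine with x ≡ 3 (mod 9): gcd(20, 9) = 1; 3 - 11 = -8, which IS divisible by 1, so compatible.
    Write x = 11 + 20·t and substitute into x ≡ 3 (mod 9): 20·t ≡ 3 − 11 = -8 (mod 9).
    Reduce coefficients mod 9: 2·t ≡ 1 (mod 9).
    The inverse of 2 mod 9 is 5 (since 2·5 = 10 = 1·9 + 1), so t ≡ 5·1 = 5 ≡ 5 (mod 9).
    Then x = 11 + 20·5 = 111, valid modulo lcm(20, 9) = 180: x ≡ 111 (mod 180).
Verify: 111 mod 4 = 3, 111 mod 10 = 1, 111 mod 9 = 3.

x ≡ 111 (mod 180).


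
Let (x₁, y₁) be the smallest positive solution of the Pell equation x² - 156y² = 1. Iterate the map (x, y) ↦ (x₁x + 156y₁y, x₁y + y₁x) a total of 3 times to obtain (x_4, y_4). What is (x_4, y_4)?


Step 1: Find the fundamental solution (x₁, y₁) of x² - 156y² = 1.
  Expand √156 as a continued fraction. a₀ = ⌊√156⌋ = 12; iterate m_{k+1} = d_k·a_k − m_k, d_{k+1} = (156 − m_{k+1}²)/d_k, a_{k+1} = ⌊(a₀ + m_{k+1})/d_{k+1}⌋ (starting m₀ = 0, d₀ = 1), with convergents p_k = a_k·p_{k-1} + p_{k-2}, q_k = a_k·q_{k-1} + q_{k-2} (p₋₁ = 1, q₋₁ = 0):
  k = 0: a₀ = 12; p₀/q₀ = 12/1; p₀² − 156·q₀² = 144 − 156 = -12.
  k = 1: m = 12, d = 12, a = ⌊(12 + 12)/12⌋ = 2; p/q = (2·12 + 1)/(2·1 + 0) = 25/2; p² − 156·q² = 625 − 624 = 1.
  The first convergent with p² − 156·q² = 1 gives the fundamental solution (x₁, y₁) = (25, 2).
Step 2: Apply the recurrence (x_{n+1}, y_{n+1}) = (x₁x_n + 156y₁y_n, x₁y_n + y₁x_n) repeatedly.
  From (x_1, y_1) = (25, 2): x_2 = 25·25 + 156·2·2 = 1249; y_2 = 25·2 + 2·25 = 100.
  From (x_2, y_2) = (1249, 100): x_3 = 25·1249 + 156·2·100 = 62425; y_3 = 25·100 + 2·1249 = 4998.
  From (x_3, y_3) = (62425, 4998): x_4 = 25·62425 + 156·2·4998 = 3120001; y_4 = 25·4998 + 2·62425 = 249800.
Step 3: Verify x_4² - 156·y_4² = 9734406240001 - 9734406240000 = 1 (should be 1). ✓

(x_1, y_1) = (25, 2); (x_4, y_4) = (3120001, 249800).


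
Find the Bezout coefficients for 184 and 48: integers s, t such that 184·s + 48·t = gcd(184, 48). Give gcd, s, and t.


Euclidean algorithm on (184, 48) — divide until remainder is 0:
  184 = 3 · 48 + 40
  48 = 1 · 40 + 8
  40 = 5 · 8 + 0
gcd(184, 48) = 8.
Track Bezout coefficients alongside the remainders: start with r₀ = 184 = a·1 + b·0 (s = 1, t = 0) and r₁ = 48 = a·0 + b·1 (s = 0, t = 1); each new remainder r_{k+1} = r_{k-1} − q_k·r_k inherits s_{k+1} = s_{k-1} − q_k·s_k, t_{k+1} = t_{k-1} − q_k·t_k, so r_k = a·s_k + b·t_k at every step:
  q = 3: r = 40, s = 1 − 3·0 = 1, t = 0 − 3·1 = -3  (check: 184·1 + 48·(-3) = 40)
  q = 1: r = 8, s = 0 − 1·1 = -1, t = 1 − 1·(-3) = 4  (check: 184·(-1) + 48·4 = 8)
The row with r = 8 (the gcd) gives the Bezout coefficients s = -1, t = 4.
Result: 184 · (-1) + 48 · (4) = 8.

gcd(184, 48) = 8; s = -1, t = 4 (check: 184·(-1) + 48·4 = 8).


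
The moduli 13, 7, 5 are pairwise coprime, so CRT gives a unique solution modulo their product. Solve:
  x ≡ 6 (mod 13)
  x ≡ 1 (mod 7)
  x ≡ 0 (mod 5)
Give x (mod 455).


Moduli 13, 7, 5 are pairwise coprime; by CRT there is a unique solution modulo M = 13 · 7 · 5 = 455.
Solve pairwise, accumulating the modulus:
  Start with x ≡ 6 (mod 13).
  Combine with x ≡ 1 (mod 7): since gcd(13, 7) = 1, we get a unique residue mod 91.
    Write x = 6 + 13·t and substitute into x ≡ 1 (mod 7): 13·t ≡ 1 − 6 = -5 (mod 7).
    Reduce coefficients mod 7: 6·t ≡ 2 (mod 7).
    The inverse of 6 mod 7 is 6 (since 6·6 = 36 = 5·7 + 1), so t ≡ 6·2 = 12 ≡ 5 (mod 7).
    Then x = 6 + 13·5 = 71, valid modulo lcm(13, 7) = 91: x ≡ 71 (mod 91).
  Combine with x ≡ 0 (mod 5): since gcd(91, 5) = 1, we get a unique residue mod 455.
    Write x = 71 + 91·t and substitute into x ≡ 0 (mod 5): 91·t ≡ 0 − 71 = -71 (mod 5).
    Reduce coefficients mod 5: 1·t ≡ 4 (mod 5).
    So t ≡ 4 (mod 5).
    Then x = 71 + 91·4 = 435, valid modulo lcm(91, 5) = 455: x ≡ 435 (mod 455).
Verify: 435 mod 13 = 6 ✓, 435 mod 7 = 1 ✓, 435 mod 5 = 0 ✓.

x ≡ 435 (mod 455).


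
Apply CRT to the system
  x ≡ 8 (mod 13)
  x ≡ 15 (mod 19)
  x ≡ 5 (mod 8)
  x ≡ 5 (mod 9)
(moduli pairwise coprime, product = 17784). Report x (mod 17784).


Product of moduli M = 13 · 19 · 8 · 9 = 17784.
Merge one congruence at a time:
  Start: x ≡ 8 (mod 13).
  Combine with x ≡ 15 (mod 19); new modulus lcm = 247.
    Write x = 8 + 13·t and substitute into x ≡ 15 (mod 19): 13·t ≡ 15 − 8 = 7 (mod 19).
    The inverse of 13 mod 19 is 3 (since 13·3 = 39 = 2·19 + 1), so t ≡ 3·7 = 21 ≡ 2 (mod 19).
    Then x = 8 + 13·2 = 34, valid modulo lcm(13, 19) = 247: x ≡ 34 (mod 247).
  Combine with x ≡ 5 (mod 8); new modulus lcm = 1976.
    Write x = 34 + 247·t and substitute into x ≡ 5 (mod 8): 247·t ≡ 5 − 34 = -29 (mod 8).
    Reduce coefficients mod 8: 7·t ≡ 3 (mod 8).
    The inverse of 7 mod 8 is 7 (since 7·7 = 49 = 6·8 + 1), so t ≡ 7·3 = 21 ≡ 5 (mod 8).
    Then x = 34 + 247·5 = 1269, valid modulo lcm(247, 8) = 1976: x ≡ 1269 (mod 1976).
  Combine with x ≡ 5 (mod 9); new modulus lcm = 17784.
    Write x = 1269 + 1976·t and substitute into x ≡ 5 (mod 9): 1976·t ≡ 5 − 1269 = -1264 (mod 9).
    Reduce coefficients mod 9: 5·t ≡ 5 (mod 9).
    The inverse of 5 mod 9 is 2 (since 5·2 = 10 = 1·9 + 1), so t ≡ 2·5 = 10 ≡ 1 (mod 9).
    Then x = 1269 + 1976·1 = 3245, valid modulo lcm(1976, 9) = 17784: x ≡ 3245 (mod 17784).
Verify against each original: 3245 mod 13 = 8, 3245 mod 19 = 15, 3245 mod 8 = 5, 3245 mod 9 = 5.

x ≡ 3245 (mod 17784).


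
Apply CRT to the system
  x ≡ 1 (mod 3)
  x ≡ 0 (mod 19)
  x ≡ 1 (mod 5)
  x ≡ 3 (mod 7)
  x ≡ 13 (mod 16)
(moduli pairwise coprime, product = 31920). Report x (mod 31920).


Product of moduli M = 3 · 19 · 5 · 7 · 16 = 31920.
Merge one congruence at a time:
  Start: x ≡ 1 (mod 3).
  Combine with x ≡ 0 (mod 19); new modulus lcm = 57.
    Write x = 1 + 3·t and substitute into x ≡ 0 (mod 19): 3·t ≡ 0 − 1 = -1 (mod 19).
    Reduce coefficients mod 19: 3·t ≡ 18 (mod 19).
    The inverse of 3 mod 19 is 13 (since 3·13 = 39 = 2·19 + 1), so t ≡ 13·18 = 234 ≡ 6 (mod 19).
    Then x = 1 + 3·6 = 19, valid modulo lcm(3, 19) = 57: x ≡ 19 (mod 57).
  Combine with x ≡ 1 (mod 5); new modulus lcm = 285.
    Write x = 19 + 57·t and substitute into x ≡ 1 (mod 5): 57·t ≡ 1 − 19 = -18 (mod 5).
    Reduce coefficients mod 5: 2·t ≡ 2 (mod 5).
    The inverse of 2 mod 5 is 3 (since 2·3 = 6 = 1·5 + 1), so t ≡ 3·2 = 6 ≡ 1 (mod 5).
    Then x = 19 + 57·1 = 76, valid modulo lcm(57, 5) = 285: x ≡ 76 (mod 285).
  Combine with x ≡ 3 (mod 7); new modulus lcm = 1995.
    Write x = 76 + 285·t and substitute into x ≡ 3 (mod 7): 285·t ≡ 3 − 76 = -73 (mod 7).
    Reduce coefficients mod 7: 5·t ≡ 4 (mod 7).
    The inverse of 5 mod 7 is 3 (since 5·3 = 15 = 2·7 + 1), so t ≡ 3·4 = 12 ≡ 5 (mod 7).
    Then x = 76 + 285·5 = 1501, valid modulo lcm(285, 7) = 1995: x ≡ 1501 (mod 1995).
  Combine with x ≡ 13 (mod 16); new modulus lcm = 31920.
    Write x = 1501 + 1995·t and substitute into x ≡ 13 (mod 16): 1995·t ≡ 13 − 1501 = -1488 (mod 16).
    Reduce coefficients mod 16: 11·t ≡ 0 (mod 16).
    The inverse of 11 mod 16 is 3 (since 11·3 = 33 = 2·16 + 1), so t ≡ 3·0 = 0 ≡ 0 (mod 16).
    Then x = 1501 + 1995·0 = 1501, valid modulo lcm(1995, 16) = 31920: x ≡ 1501 (mod 31920).
Verify against each original: 1501 mod 3 = 1, 1501 mod 19 = 0, 1501 mod 5 = 1, 1501 mod 7 = 3, 1501 mod 16 = 13.

x ≡ 1501 (mod 31920).


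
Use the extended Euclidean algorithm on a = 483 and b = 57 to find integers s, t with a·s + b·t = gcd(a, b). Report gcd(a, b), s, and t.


Euclidean algorithm on (483, 57) — divide until remainder is 0:
  483 = 8 · 57 + 27
  57 = 2 · 27 + 3
  27 = 9 · 3 + 0
gcd(483, 57) = 3.
Track Bezout coefficients alongside the remainders: start with r₀ = 483 = a·1 + b·0 (s = 1, t = 0) and r₁ = 57 = a·0 + b·1 (s = 0, t = 1); each new remainder r_{k+1} = r_{k-1} − q_k·r_k inherits s_{k+1} = s_{k-1} − q_k·s_k, t_{k+1} = t_{k-1} − q_k·t_k, so r_k = a·s_k + b·t_k at every step:
  q = 8: r = 27, s = 1 − 8·0 = 1, t = 0 − 8·1 = -8  (check: 483·1 + 57·(-8) = 27)
  q = 2: r = 3, s = 0 − 2·1 = -2, t = 1 − 2·(-8) = 17  (check: 483·(-2) + 57·17 = 3)
The row with r = 3 (the gcd) gives the Bezout coefficients s = -2, t = 17.
Result: 483 · (-2) + 57 · (17) = 3.

gcd(483, 57) = 3; s = -2, t = 17 (check: 483·(-2) + 57·17 = 3).


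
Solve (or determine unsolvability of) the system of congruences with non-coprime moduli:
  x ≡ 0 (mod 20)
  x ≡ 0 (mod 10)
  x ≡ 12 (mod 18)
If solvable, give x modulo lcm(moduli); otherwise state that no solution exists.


Moduli 20, 10, 18 are not pairwise coprime, so CRT works modulo lcm(m_i) when all pairwise compatibility conditions hold.
Pairwise compatibility: gcd(m_i, m_j) must divide a_i - a_j for every pair.
Merge one congruence at a time:
  Start: x ≡ 0 (mod 20).
  Combine with x ≡ 0 (mod 10): gcd(20, 10) = 10; 0 - 0 = 0, which IS divisible by 10, so compatible.
    Write x = 0 + 20·t and substitute into x ≡ 0 (mod 10): 20·t ≡ 0 − 0 = 0 (mod 10).
    Divide the congruence (and modulus) by g = 10: 2·t ≡ 0 (mod 1).
    Modulo 1 every t works; take t = 0.
    Then x = 0 + 20·0 = 0, valid modulo lcm(20, 10) = 20: x ≡ 0 (mod 20).
  Combine with x ≡ 12 (mod 18): gcd(20, 18) = 2; 12 - 0 = 12, which IS divisible by 2, so compatible.
    Write x = 0 + 20·t and substitute into x ≡ 12 (mod 18): 20·t ≡ 12 − 0 = 12 (mod 18).
    Divide the congruence (and modulus) by g = 2: 10·t ≡ 6 (mod 9).
    Reduce coefficients mod 9: 1·t ≡ 6 (mod 9).
    So t ≡ 6 (mod 9).
    Then x = 0 + 20·6 = 120, valid modulo lcm(20, 18) = 180: x ≡ 120 (mod 180).
Verify: 120 mod 20 = 0, 120 mod 10 = 0, 120 mod 18 = 12.

x ≡ 120 (mod 180).


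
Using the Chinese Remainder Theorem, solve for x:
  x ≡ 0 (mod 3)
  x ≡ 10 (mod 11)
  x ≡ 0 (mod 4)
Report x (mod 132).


Moduli 3, 11, 4 are pairwise coprime; by CRT there is a unique solution modulo M = 3 · 11 · 4 = 132.
Solve pairwise, accumulating the modulus:
  Start with x ≡ 0 (mod 3).
  Combine with x ≡ 10 (mod 11): since gcd(3, 11) = 1, we get a unique residue mod 33.
    Write x = 0 + 3·t and substitute into x ≡ 10 (mod 11): 3·t ≡ 10 − 0 = 10 (mod 11).
    The inverse of 3 mod 11 is 4 (since 3·4 = 12 = 1·11 + 1), so t ≡ 4·10 = 40 ≡ 7 (mod 11).
    Then x = 0 + 3·7 = 21, valid modulo lcm(3, 11) = 33: x ≡ 21 (mod 33).
  Combine with x ≡ 0 (mod 4): since gcd(33, 4) = 1, we get a unique residue mod 132.
    Write x = 21 + 33·t and substitute into x ≡ 0 (mod 4): 33·t ≡ 0 − 21 = -21 (mod 4).
    Reduce coefficients mod 4: 1·t ≡ 3 (mod 4).
    So t ≡ 3 (mod 4).
    Then x = 21 + 33·3 = 120, valid modulo lcm(33, 4) = 132: x ≡ 120 (mod 132).
Verify: 120 mod 3 = 0 ✓, 120 mod 11 = 10 ✓, 120 mod 4 = 0 ✓.

x ≡ 120 (mod 132).


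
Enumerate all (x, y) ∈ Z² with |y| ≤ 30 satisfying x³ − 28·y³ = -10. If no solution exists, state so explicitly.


The equation is x³ - 28y³ = -10. For fixed y, x³ = 28·y³ − 10, so a solution requires the RHS to be a perfect cube.
Strategy: iterate y from -30 to 30, compute RHS = 28·y³ − 10, and check whether it is a (positive or negative) perfect cube.
Check small values of y:
  y = 0: RHS = -10 is not a perfect cube.
  y = 1: RHS = 18 is not a perfect cube.
  y = -1: RHS = -38 is not a perfect cube.
  y = 2: RHS = 214 is not a perfect cube.
  y = -2: RHS = -234 is not a perfect cube.
  y = 3: RHS = 746 is not a perfect cube.
  y = -3: RHS = -766 is not a perfect cube.
Continuing the search up to |y| = 30 finds no solutions either.
No (x, y) in the scanned range satisfies the equation.

No integer solutions with |y| ≤ 30.


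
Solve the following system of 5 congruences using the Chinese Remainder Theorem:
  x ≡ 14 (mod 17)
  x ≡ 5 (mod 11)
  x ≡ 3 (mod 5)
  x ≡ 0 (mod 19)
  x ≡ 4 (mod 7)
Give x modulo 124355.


Product of moduli M = 17 · 11 · 5 · 19 · 7 = 124355.
Merge one congruence at a time:
  Start: x ≡ 14 (mod 17).
  Combine with x ≡ 5 (mod 11); new modulus lcm = 187.
    Write x = 14 + 17·t and substitute into x ≡ 5 (mod 11): 17·t ≡ 5 − 14 = -9 (mod 11).
    Reduce coefficients mod 11: 6·t ≡ 2 (mod 11).
    The inverse of 6 mod 11 is 2 (since 6·2 = 12 = 1·11 + 1), so t ≡ 2·2 = 4 ≡ 4 (mod 11).
    Then x = 14 + 17·4 = 82, valid modulo lcm(17, 11) = 187: x ≡ 82 (mod 187).
  Combine with x ≡ 3 (mod 5); new modulus lcm = 935.
    Write x = 82 + 187·t and substitute into x ≡ 3 (mod 5): 187·t ≡ 3 − 82 = -79 (mod 5).
    Reduce coefficients mod 5: 2·t ≡ 1 (mod 5).
    The inverse of 2 mod 5 is 3 (since 2·3 = 6 = 1·5 + 1), so t ≡ 3·1 = 3 ≡ 3 (mod 5).
    Then x = 82 + 187·3 = 643, valid modulo lcm(187, 5) = 935: x ≡ 643 (mod 935).
  Combine with x ≡ 0 (mod 19); new modulus lcm = 17765.
    Write x = 643 + 935·t and substitute into x ≡ 0 (mod 19): 935·t ≡ 0 − 643 = -643 (mod 19).
    Reduce coefficients mod 19: 4·t ≡ 3 (mod 19).
    The inverse of 4 mod 19 is 5 (since 4·5 = 20 = 1·19 + 1), so t ≡ 5·3 = 15 ≡ 15 (mod 19).
    Then x = 643 + 935·15 = 14668, valid modulo lcm(935, 19) = 17765: x ≡ 14668 (mod 17765).
  Combine with x ≡ 4 (mod 7); new modulus lcm = 124355.
    Write x = 14668 + 17765·t and substitute into x ≡ 4 (mod 7): 17765·t ≡ 4 − 14668 = -14664 (mod 7).
    Reduce coefficients mod 7: 6·t ≡ 1 (mod 7).
    The inverse of 6 mod 7 is 6 (since 6·6 = 36 = 5·7 + 1), so t ≡ 6·1 = 6 ≡ 6 (mod 7).
    Then x = 14668 + 17765·6 = 121258, valid modulo lcm(17765, 7) = 124355: x ≡ 121258 (mod 124355).
Verify against each original: 121258 mod 17 = 14, 121258 mod 11 = 5, 121258 mod 5 = 3, 121258 mod 19 = 0, 121258 mod 7 = 4.

x ≡ 121258 (mod 124355).


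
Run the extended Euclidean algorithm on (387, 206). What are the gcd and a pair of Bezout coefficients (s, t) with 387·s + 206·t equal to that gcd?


Euclidean algorithm on (387, 206) — divide until remainder is 0:
  387 = 1 · 206 + 181
  206 = 1 · 181 + 25
  181 = 7 · 25 + 6
  25 = 4 · 6 + 1
  6 = 6 · 1 + 0
gcd(387, 206) = 1.
Track Bezout coefficients alongside the remainders: start with r₀ = 387 = a·1 + b·0 (s = 1, t = 0) and r₁ = 206 = a·0 + b·1 (s = 0, t = 1); each new remainder r_{k+1} = r_{k-1} − q_k·r_k inherits s_{k+1} = s_{k-1} − q_k·s_k, t_{k+1} = t_{k-1} − q_k·t_k, so r_k = a·s_k + b·t_k at every step:
  q = 1: r = 181, s = 1 − 1·0 = 1, t = 0 − 1·1 = -1  (check: 387·1 + 206·(-1) = 181)
  q = 1: r = 25, s = 0 − 1·1 = -1, t = 1 − 1·(-1) = 2  (check: 387·(-1) + 206·2 = 25)
  q = 7: r = 6, s = 1 − 7·(-1) = 8, t = -1 − 7·2 = -15  (check: 387·8 + 206·(-15) = 6)
  q = 4: r = 1, s = -1 − 4·8 = -33, t = 2 − 4·(-15) = 62  (check: 387·(-33) + 206·62 = 1)
The row with r = 1 (the gcd) gives the Bezout coefficients s = -33, t = 62.
Result: 387 · (-33) + 206 · (62) = 1.

gcd(387, 206) = 1; s = -33, t = 62 (check: 387·(-33) + 206·62 = 1).


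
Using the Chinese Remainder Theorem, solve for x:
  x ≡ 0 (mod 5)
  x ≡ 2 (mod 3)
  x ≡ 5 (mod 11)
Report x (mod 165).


Moduli 5, 3, 11 are pairwise coprime; by CRT there is a unique solution modulo M = 5 · 3 · 11 = 165.
Solve pairwise, accumulating the modulus:
  Start with x ≡ 0 (mod 5).
  Combine with x ≡ 2 (mod 3): since gcd(5, 3) = 1, we get a unique residue mod 15.
    Write x = 0 + 5·t and substitute into x ≡ 2 (mod 3): 5·t ≡ 2 − 0 = 2 (mod 3).
    Reduce coefficients mod 3: 2·t ≡ 2 (mod 3).
    The inverse of 2 mod 3 is 2 (since 2·2 = 4 = 1·3 + 1), so t ≡ 2·2 = 4 ≡ 1 (mod 3).
    Then x = 0 + 5·1 = 5, valid modulo lcm(5, 3) = 15: x ≡ 5 (mod 15).
  Combine with x ≡ 5 (mod 11): since gcd(15, 11) = 1, we get a unique residue mod 165.
    Write x = 5 + 15·t and substitute into x ≡ 5 (mod 11): 15·t ≡ 5 − 5 = 0 (mod 11).
    Reduce coefficients mod 11: 4·t ≡ 0 (mod 11).
    The inverse of 4 mod 11 is 3 (since 4·3 = 12 = 1·11 + 1), so t ≡ 3·0 = 0 ≡ 0 (mod 11).
    Then x = 5 + 15·0 = 5, valid modulo lcm(15, 11) = 165: x ≡ 5 (mod 165).
Verify: 5 mod 5 = 0 ✓, 5 mod 3 = 2 ✓, 5 mod 11 = 5 ✓.

x ≡ 5 (mod 165).


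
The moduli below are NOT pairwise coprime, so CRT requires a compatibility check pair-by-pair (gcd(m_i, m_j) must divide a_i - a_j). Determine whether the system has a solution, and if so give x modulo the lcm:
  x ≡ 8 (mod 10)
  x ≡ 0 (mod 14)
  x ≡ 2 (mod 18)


Moduli 10, 14, 18 are not pairwise coprime, so CRT works modulo lcm(m_i) when all pairwise compatibility conditions hold.
Pairwise compatibility: gcd(m_i, m_j) must divide a_i - a_j for every pair.
Merge one congruence at a time:
  Start: x ≡ 8 (mod 10).
  Combine with x ≡ 0 (mod 14): gcd(10, 14) = 2; 0 - 8 = -8, which IS divisible by 2, so compatible.
    Write x = 8 + 10·t and substitute into x ≡ 0 (mod 14): 10·t ≡ 0 − 8 = -8 (mod 14).
    Divide the congruence (and modulus) by g = 2: 5·t ≡ -4 (mod 7).
    Reduce coefficients mod 7: 5·t ≡ 3 (mod 7).
    The inverse of 5 mod 7 is 3 (since 5·3 = 15 = 2·7 + 1), so t ≡ 3·3 = 9 ≡ 2 (mod 7).
    Then x = 8 + 10·2 = 28, valid modulo lcm(10, 14) = 70: x ≡ 28 (mod 70).
  Combine with x ≡ 2 (mod 18): gcd(70, 18) = 2; 2 - 28 = -26, which IS divisible by 2, so compatible.
    Write x = 28 + 70·t and substitute into x ≡ 2 (mod 18): 70·t ≡ 2 − 28 = -26 (mod 18).
    Divide the congruence (and modulus) by g = 2: 35·t ≡ -13 (mod 9).
    Reduce coefficients mod 9: 8·t ≡ 5 (mod 9).
    The inverse of 8 mod 9 is 8 (since 8·8 = 64 = 7·9 + 1), so t ≡ 8·5 = 40 ≡ 4 (mod 9).
    Then x = 28 + 70·4 = 308, valid modulo lcm(70, 18) = 630: x ≡ 308 (mod 630).
Verify: 308 mod 10 = 8, 308 mod 14 = 0, 308 mod 18 = 2.

x ≡ 308 (mod 630).


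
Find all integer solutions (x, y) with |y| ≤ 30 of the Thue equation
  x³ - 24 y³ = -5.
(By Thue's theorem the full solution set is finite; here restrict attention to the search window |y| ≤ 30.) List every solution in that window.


The equation is x³ - 24y³ = -5. For fixed y, x³ = 24·y³ − 5, so a solution requires the RHS to be a perfect cube.
Strategy: iterate y from -30 to 30, compute RHS = 24·y³ − 5, and check whether it is a (positive or negative) perfect cube.
Check small values of y:
  y = 0: RHS = -5 is not a perfect cube.
  y = 1: RHS = 19 is not a perfect cube.
  y = -1: RHS = -29 is not a perfect cube.
  y = 2: RHS = 187 is not a perfect cube.
  y = -2: RHS = -197 is not a perfect cube.
  y = 3: RHS = 643 is not a perfect cube.
  y = -3: RHS = -653 is not a perfect cube.
Continuing the search up to |y| = 30 finds no solutions either.
No (x, y) in the scanned range satisfies the equation.

No integer solutions with |y| ≤ 30.


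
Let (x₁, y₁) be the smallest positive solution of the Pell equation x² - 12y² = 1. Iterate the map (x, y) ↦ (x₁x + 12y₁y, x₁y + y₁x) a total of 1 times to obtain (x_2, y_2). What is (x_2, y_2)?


Step 1: Find the fundamental solution (x₁, y₁) of x² - 12y² = 1.
  Expand √12 as a continued fraction. a₀ = ⌊√12⌋ = 3; iterate m_{k+1} = d_k·a_k − m_k, d_{k+1} = (12 − m_{k+1}²)/d_k, a_{k+1} = ⌊(a₀ + m_{k+1})/d_{k+1}⌋ (starting m₀ = 0, d₀ = 1), with convergents p_k = a_k·p_{k-1} + p_{k-2}, q_k = a_k·q_{k-1} + q_{k-2} (p₋₁ = 1, q₋₁ = 0):
  k = 0: a₀ = 3; p₀/q₀ = 3/1; p₀² − 12·q₀² = 9 − 12 = -3.
  k = 1: m = 3, d = 3, a = ⌊(3 + 3)/3⌋ = 2; p/q = (2·3 + 1)/(2·1 + 0) = 7/2; p² − 12·q² = 49 − 48 = 1.
  The first convergent with p² − 12·q² = 1 gives the fundamental solution (x₁, y₁) = (7, 2).
Step 2: Apply the recurrence (x_{n+1}, y_{n+1}) = (x₁x_n + 12y₁y_n, x₁y_n + y₁x_n) repeatedly.
  From (x_1, y_1) = (7, 2): x_2 = 7·7 + 12·2·2 = 97; y_2 = 7·2 + 2·7 = 28.
Step 3: Verify x_2² - 12·y_2² = 9409 - 9408 = 1 (should be 1). ✓

(x_1, y_1) = (7, 2); (x_2, y_2) = (97, 28).


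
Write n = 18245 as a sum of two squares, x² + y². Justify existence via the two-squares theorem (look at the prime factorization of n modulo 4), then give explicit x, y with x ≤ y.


Step 1: Factor n = 18245 = 5 · 41 · 89.
Step 2: Check the mod-4 condition on each prime factor: 5 ≡ 1 (mod 4), exponent 1; 41 ≡ 1 (mod 4), exponent 1; 89 ≡ 1 (mod 4), exponent 1.
All primes ≡ 3 (mod 4) appear to even exponent (or don't appear), so by the two-squares theorem n IS expressible as a sum of two squares.
Step 3: Build a representation. Here n = 5 · 41 · 89 is a product of primes ≡ 1 (mod 4). Each prime p ≡ 1 (mod 4) is itself a sum of two squares; find a² by testing p − a² for a perfect square:
  5: 5 − 1² = 4 = 2² ⇒ 5 = 1² + 2².
  41: 41 − 1² = 40, 41 − 2² = 37, 41 − 3² = 32, 41 − 4² = 25 = 5² ⇒ 41 = 4² + 5².
  89: 89 − 1² = 88, 89 − 2² = 85, 89 − 3² = 80, 89 − 4² = 73, 89 − 5² = 64 = 8² ⇒ 89 = 5² + 8².
  Combine using the Brahmagupta–Fibonacci identity (a² + b²)(c² + d²) = (ac − bd)² + (ad + bc)² = (ac + bd)² + (ad − bc)²:
  5 · 41 = 205: from (1² + 2²)(4² + 5²), take (1·4 − 2·5, 1·5 + 2·4) = (4 − 10, 5 + 8) = (-6, 13); dropping signs (only squares matter) gives (6, 13); check 6² + 13² = 36 + 169 = 205 ✓.
  205 · 89 = 18245: from (6² + 13²)(5² + 8²), take (6·5 − 13·8, 6·8 + 13·5) = (30 − 104, 48 + 65) = (-74, 113); dropping signs (only squares matter) gives (74, 113); check 74² + 113² = 5476 + 12769 = 18245 ✓.
Step 4: Order so x ≤ y and verify: 74² + 113² = 5476 + 12769 = 18245 = n. ✓

n = 18245 = 74² + 113² (one valid representation with x ≤ y).


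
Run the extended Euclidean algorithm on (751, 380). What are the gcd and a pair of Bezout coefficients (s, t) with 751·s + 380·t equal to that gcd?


Euclidean algorithm on (751, 380) — divide until remainder is 0:
  751 = 1 · 380 + 371
  380 = 1 · 371 + 9
  371 = 41 · 9 + 2
  9 = 4 · 2 + 1
  2 = 2 · 1 + 0
gcd(751, 380) = 1.
Track Bezout coefficients alongside the remainders: start with r₀ = 751 = a·1 + b·0 (s = 1, t = 0) and r₁ = 380 = a·0 + b·1 (s = 0, t = 1); each new remainder r_{k+1} = r_{k-1} − q_k·r_k inherits s_{k+1} = s_{k-1} − q_k·s_k, t_{k+1} = t_{k-1} − q_k·t_k, so r_k = a·s_k + b·t_k at every step:
  q = 1: r = 371, s = 1 − 1·0 = 1, t = 0 − 1·1 = -1  (check: 751·1 + 380·(-1) = 371)
  q = 1: r = 9, s = 0 − 1·1 = -1, t = 1 − 1·(-1) = 2  (check: 751·(-1) + 380·2 = 9)
  q = 41: r = 2, s = 1 − 41·(-1) = 42, t = -1 − 41·2 = -83  (check: 751·42 + 380·(-83) = 2)
  q = 4: r = 1, s = -1 − 4·42 = -169, t = 2 − 4·(-83) = 334  (check: 751·(-169) + 380·334 = 1)
The row with r = 1 (the gcd) gives the Bezout coefficients s = -169, t = 334.
Result: 751 · (-169) + 380 · (334) = 1.

gcd(751, 380) = 1; s = -169, t = 334 (check: 751·(-169) + 380·334 = 1).


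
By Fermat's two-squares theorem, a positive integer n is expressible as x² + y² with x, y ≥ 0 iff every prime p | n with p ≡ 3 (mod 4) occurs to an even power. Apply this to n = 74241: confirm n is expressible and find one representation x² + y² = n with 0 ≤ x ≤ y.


Step 1: Factor n = 74241 = 3^2 · 73 · 113.
Step 2: Check the mod-4 condition on each prime factor: 3 ≡ 3 (mod 4), exponent 2 (must be even); 73 ≡ 1 (mod 4), exponent 1; 113 ≡ 1 (mod 4), exponent 1.
All primes ≡ 3 (mod 4) appear to even exponent (or don't appear), so by the two-squares theorem n IS expressible as a sum of two squares.
Step 3: Build a representation. Group n = k² · m with k = 3 and m = 73 · 113 = 8249 (a product of primes ≡ 1 (mod 4)); a representation of m scales to one of n via (k·x)² + (k·y)² = k²(x² + y²). Each prime p ≡ 1 (mod 4) is itself a sum of two squares; find a² by testing p − a² for a perfect square:
  73: 73 − 1² = 72, 73 − 2² = 69, 73 − 3² = 64 = 8² ⇒ 73 = 3² + 8².
  113: 113 − 1² = 112, 113 − 2² = 109, 113 − 3² = 104, 113 − 4² = 97, 113 − 5² = 88, 113 − 6² = 77, 113 − 7² = 64 = 8² ⇒ 113 = 7² + 8².
  Combine using the Brahmagupta–Fibonacci identity (a² + b²)(c² + d²) = (ac − bd)² + (ad + bc)² = (ac + bd)² + (ad − bc)²:
  73 · 113 = 8249: from (3² + 8²)(7² + 8²), take (3·7 − 8·8, 3·8 + 8·7) = (21 − 64, 24 + 56) = (-43, 80); dropping signs (only squares matter) gives (43, 80); check 43² + 80² = 1849 + 6400 = 8249 ✓.
  Scale by k = 3: (3·43, 3·80) = (129, 240).
Step 4: Order so x ≤ y and verify: 129² + 240² = 16641 + 57600 = 74241 = n. ✓

n = 74241 = 129² + 240² (one valid representation with x ≤ y).


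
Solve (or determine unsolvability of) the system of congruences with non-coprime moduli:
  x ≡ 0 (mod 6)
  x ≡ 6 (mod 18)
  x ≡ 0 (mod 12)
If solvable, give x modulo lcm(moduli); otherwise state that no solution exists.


Moduli 6, 18, 12 are not pairwise coprime, so CRT works modulo lcm(m_i) when all pairwise compatibility conditions hold.
Pairwise compatibility: gcd(m_i, m_j) must divide a_i - a_j for every pair.
Merge one congruence at a time:
  Start: x ≡ 0 (mod 6).
  Combine with x ≡ 6 (mod 18): gcd(6, 18) = 6; 6 - 0 = 6, which IS divisible by 6, so compatible.
    Write x = 0 + 6·t and substitute into x ≡ 6 (mod 18): 6·t ≡ 6 − 0 = 6 (mod 18).
    Divide the congruence (and modulus) by g = 6: 1·t ≡ 1 (mod 3).
    So t ≡ 1 (mod 3).
    Then x = 0 + 6·1 = 6, valid modulo lcm(6, 18) = 18: x ≡ 6 (mod 18).
  Combine with x ≡ 0 (mod 12): gcd(18, 12) = 6; 0 - 6 = -6, which IS divisible by 6, so compatible.
    Write x = 6 + 18·t and substitute into x ≡ 0 (mod 12): 18·t ≡ 0 − 6 = -6 (mod 12).
    Divide the congruence (and modulus) by g = 6: 3·t ≡ -1 (mod 2).
    Reduce coefficients mod 2: 1·t ≡ 1 (mod 2).
    So t ≡ 1 (mod 2).
    Then x = 6 + 18·1 = 24, valid modulo lcm(18, 12) = 36: x ≡ 24 (mod 36).
Verify: 24 mod 6 = 0, 24 mod 18 = 6, 24 mod 12 = 0.

x ≡ 24 (mod 36).


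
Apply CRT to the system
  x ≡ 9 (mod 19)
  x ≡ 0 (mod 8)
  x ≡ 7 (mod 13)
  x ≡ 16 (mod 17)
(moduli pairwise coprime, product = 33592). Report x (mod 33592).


Product of moduli M = 19 · 8 · 13 · 17 = 33592.
Merge one congruence at a time:
  Start: x ≡ 9 (mod 19).
  Combine with x ≡ 0 (mod 8); new modulus lcm = 152.
    Write x = 9 + 19·t and substitute into x ≡ 0 (mod 8): 19·t ≡ 0 − 9 = -9 (mod 8).
    Reduce coefficients mod 8: 3·t ≡ 7 (mod 8).
    The inverse of 3 mod 8 is 3 (since 3·3 = 9 = 1·8 + 1), so t ≡ 3·7 = 21 ≡ 5 (mod 8).
    Then x = 9 + 19·5 = 104, valid modulo lcm(19, 8) = 152: x ≡ 104 (mod 152).
  Combine with x ≡ 7 (mod 13); new modulus lcm = 1976.
    Write x = 104 + 152·t and substitute into x ≡ 7 (mod 13): 152·t ≡ 7 − 104 = -97 (mod 13).
    Reduce coefficients mod 13: 9·t ≡ 7 (mod 13).
    The inverse of 9 mod 13 is 3 (since 9·3 = 27 = 2·13 + 1), so t ≡ 3·7 = 21 ≡ 8 (mod 13).
    Then x = 104 + 152·8 = 1320, valid modulo lcm(152, 13) = 1976: x ≡ 1320 (mod 1976).
  Combine with x ≡ 16 (mod 17); new modulus lcm = 33592.
    Write x = 1320 + 1976·t and substitute into x ≡ 16 (mod 17): 1976·t ≡ 16 − 1320 = -1304 (mod 17).
    Reduce coefficients mod 17: 4·t ≡ 5 (mod 17).
    The inverse of 4 mod 17 is 13 (since 4·13 = 52 = 3·17 + 1), so t ≡ 13·5 = 65 ≡ 14 (mod 17).
    Then x = 1320 + 1976·14 = 28984, valid modulo lcm(1976, 17) = 33592: x ≡ 28984 (mod 33592).
Verify against each original: 28984 mod 19 = 9, 28984 mod 8 = 0, 28984 mod 13 = 7, 28984 mod 17 = 16.

x ≡ 28984 (mod 33592).


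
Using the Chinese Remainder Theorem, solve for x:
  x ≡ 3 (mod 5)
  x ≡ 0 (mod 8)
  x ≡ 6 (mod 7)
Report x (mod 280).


Moduli 5, 8, 7 are pairwise coprime; by CRT there is a unique solution modulo M = 5 · 8 · 7 = 280.
Solve pairwise, accumulating the modulus:
  Start with x ≡ 3 (mod 5).
  Combine with x ≡ 0 (mod 8): since gcd(5, 8) = 1, we get a unique residue mod 40.
    Write x = 3 + 5·t and substitute into x ≡ 0 (mod 8): 5·t ≡ 0 − 3 = -3 (mod 8).
    Reduce coefficients mod 8: 5·t ≡ 5 (mod 8).
    The inverse of 5 mod 8 is 5 (since 5·5 = 25 = 3·8 + 1), so t ≡ 5·5 = 25 ≡ 1 (mod 8).
    Then x = 3 + 5·1 = 8, valid modulo lcm(5, 8) = 40: x ≡ 8 (mod 40).
  Combine with x ≡ 6 (mod 7): since gcd(40, 7) = 1, we get a unique residue mod 280.
    Write x = 8 + 40·t and substitute into x ≡ 6 (mod 7): 40·t ≡ 6 − 8 = -2 (mod 7).
    Reduce coefficients mod 7: 5·t ≡ 5 (mod 7).
    The inverse of 5 mod 7 is 3 (since 5·3 = 15 = 2·7 + 1), so t ≡ 3·5 = 15 ≡ 1 (mod 7).
    Then x = 8 + 40·1 = 48, valid modulo lcm(40, 7) = 280: x ≡ 48 (mod 280).
Verify: 48 mod 5 = 3 ✓, 48 mod 8 = 0 ✓, 48 mod 7 = 6 ✓.

x ≡ 48 (mod 280).


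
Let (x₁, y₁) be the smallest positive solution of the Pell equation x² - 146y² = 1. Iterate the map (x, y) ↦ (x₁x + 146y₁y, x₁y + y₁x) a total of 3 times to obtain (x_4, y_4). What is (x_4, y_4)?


Step 1: Find the fundamental solution (x₁, y₁) of x² - 146y² = 1.
  Expand √146 as a continued fraction. a₀ = ⌊√146⌋ = 12; iterate m_{k+1} = d_k·a_k − m_k, d_{k+1} = (146 − m_{k+1}²)/d_k, a_{k+1} = ⌊(a₀ + m_{k+1})/d_{k+1}⌋ (starting m₀ = 0, d₀ = 1), with convergents p_k = a_k·p_{k-1} + p_{k-2}, q_k = a_k·q_{k-1} + q_{k-2} (p₋₁ = 1, q₋₁ = 0):
  k = 0: a₀ = 12; p₀/q₀ = 12/1; p₀² − 146·q₀² = 144 − 146 = -2.
  k = 1: m = 12, d = 2, a = ⌊(12 + 12)/2⌋ = 12; p/q = (12·12 + 1)/(12·1 + 0) = 145/12; p² − 146·q² = 21025 − 21024 = 1.
  The first convergent with p² − 146·q² = 1 gives the fundamental solution (x₁, y₁) = (145, 12).
Step 2: Apply the recurrence (x_{n+1}, y_{n+1}) = (x₁x_n + 146y₁y_n, x₁y_n + y₁x_n) repeatedly.
  From (x_1, y_1) = (145, 12): x_2 = 145·145 + 146·12·12 = 42049; y_2 = 145·12 + 12·145 = 3480.
  From (x_2, y_2) = (42049, 3480): x_3 = 145·42049 + 146·12·3480 = 12194065; y_3 = 145·3480 + 12·42049 = 1009188.
  From (x_3, y_3) = (12194065, 1009188): x_4 = 145·12194065 + 146·12·1009188 = 3536236801; y_4 = 145·1009188 + 12·12194065 = 292661040.
Step 3: Verify x_4² - 146·y_4² = 12504970712746713601 - 12504970712746713600 = 1 (should be 1). ✓

(x_1, y_1) = (145, 12); (x_4, y_4) = (3536236801, 292661040).


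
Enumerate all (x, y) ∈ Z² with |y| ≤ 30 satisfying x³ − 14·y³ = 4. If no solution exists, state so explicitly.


The equation is x³ - 14y³ = 4. For fixed y, x³ = 14·y³ + 4, so a solution requires the RHS to be a perfect cube.
Strategy: iterate y from -30 to 30, compute RHS = 14·y³ + 4, and check whether it is a (positive or negative) perfect cube.
Check small values of y:
  y = 0: RHS = 4 is not a perfect cube.
  y = 1: RHS = 18 is not a perfect cube.
  y = -1: RHS = -10 is not a perfect cube.
  y = 2: RHS = 116 is not a perfect cube.
  y = -2: RHS = -108 is not a perfect cube.
  y = 3: RHS = 382 is not a perfect cube.
  y = -3: RHS = -374 is not a perfect cube.
Continuing the search up to |y| = 30 finds no solutions either.
No (x, y) in the scanned range satisfies the equation.

No integer solutions with |y| ≤ 30.


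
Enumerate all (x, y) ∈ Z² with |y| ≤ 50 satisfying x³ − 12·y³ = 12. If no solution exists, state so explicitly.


The equation is x³ - 12y³ = 12. For fixed y, x³ = 12·y³ + 12, so a solution requires the RHS to be a perfect cube.
Strategy: iterate y from -50 to 50, compute RHS = 12·y³ + 12, and check whether it is a (positive or negative) perfect cube.
Check small values of y:
  y = 0: RHS = 12 is not a perfect cube.
  y = 1: RHS = 24 is not a perfect cube.
  y = -1: RHS = 0 = (0)³ ⇒ x = 0 works.
  y = 2: RHS = 108 is not a perfect cube.
  y = -2: RHS = -84 is not a perfect cube.
  y = 3: RHS = 336 is not a perfect cube.
  y = -3: RHS = -312 is not a perfect cube.
Continuing the search up to |y| = 50 finds no further solutions beyond those listed.
Collected solutions: (0, -1).

Solutions (with |y| ≤ 50): (0, -1).


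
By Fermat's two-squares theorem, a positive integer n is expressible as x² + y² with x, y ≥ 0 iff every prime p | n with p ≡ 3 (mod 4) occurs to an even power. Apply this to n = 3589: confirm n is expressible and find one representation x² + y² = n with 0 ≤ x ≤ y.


Step 1: Factor n = 3589 = 37 · 97.
Step 2: Check the mod-4 condition on each prime factor: 37 ≡ 1 (mod 4), exponent 1; 97 ≡ 1 (mod 4), exponent 1.
All primes ≡ 3 (mod 4) appear to even exponent (or don't appear), so by the two-squares theorem n IS expressible as a sum of two squares.
Step 3: Build a representation. Here n = 37 · 97 is a product of primes ≡ 1 (mod 4). Each prime p ≡ 1 (mod 4) is itself a sum of two squares; find a² by testing p − a² for a perfect square:
  37: 37 − 1² = 36 = 6² ⇒ 37 = 1² + 6².
  97: 97 − 1² = 96, 97 − 2² = 93, 97 − 3² = 88, 97 − 4² = 81 = 9² ⇒ 97 = 4² + 9².
  Combine using the Brahmagupta–Fibonacci identity (a² + b²)(c² + d²) = (ac − bd)² + (ad + bc)² = (ac + bd)² + (ad − bc)²:
  37 · 97 = 3589: from (1² + 6²)(4² + 9²), take (1·4 − 6·9, 1·9 + 6·4) = (4 − 54, 9 + 24) = (-50, 33); dropping signs (only squares matter) gives (50, 33); check 50² + 33² = 2500 + 1089 = 3589 ✓.
Step 4: Order so x ≤ y and verify: 33² + 50² = 1089 + 2500 = 3589 = n. ✓

n = 3589 = 33² + 50² (one valid representation with x ≤ y).
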